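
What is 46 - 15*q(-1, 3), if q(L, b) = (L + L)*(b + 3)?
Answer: 226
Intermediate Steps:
q(L, b) = 2*L*(3 + b) (q(L, b) = (2*L)*(3 + b) = 2*L*(3 + b))
46 - 15*q(-1, 3) = 46 - 30*(-1)*(3 + 3) = 46 - 30*(-1)*6 = 46 - 15*(-12) = 46 + 180 = 226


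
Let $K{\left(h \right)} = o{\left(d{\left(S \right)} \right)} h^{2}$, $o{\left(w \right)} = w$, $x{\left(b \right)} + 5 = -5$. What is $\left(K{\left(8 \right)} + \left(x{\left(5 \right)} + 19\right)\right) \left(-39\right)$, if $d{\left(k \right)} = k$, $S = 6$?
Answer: $-15327$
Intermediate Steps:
$x{\left(b \right)} = -10$ ($x{\left(b \right)} = -5 - 5 = -10$)
$K{\left(h \right)} = 6 h^{2}$
$\left(K{\left(8 \right)} + \left(x{\left(5 \right)} + 19\right)\right) \left(-39\right) = \left(6 \cdot 8^{2} + \left(-10 + 19\right)\right) \left(-39\right) = \left(6 \cdot 64 + 9\right) \left(-39\right) = \left(384 + 9\right) \left(-39\right) = 393 \left(-39\right) = -15327$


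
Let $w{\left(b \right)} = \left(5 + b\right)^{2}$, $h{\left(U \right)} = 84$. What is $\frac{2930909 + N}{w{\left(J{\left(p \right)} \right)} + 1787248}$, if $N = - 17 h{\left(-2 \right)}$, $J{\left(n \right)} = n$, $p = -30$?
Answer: $\frac{2929481}{1787873} \approx 1.6385$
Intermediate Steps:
$N = -1428$ ($N = \left(-17\right) 84 = -1428$)
$\frac{2930909 + N}{w{\left(J{\left(p \right)} \right)} + 1787248} = \frac{2930909 - 1428}{\left(5 - 30\right)^{2} + 1787248} = \frac{2929481}{\left(-25\right)^{2} + 1787248} = \frac{2929481}{625 + 1787248} = \frac{2929481}{1787873}$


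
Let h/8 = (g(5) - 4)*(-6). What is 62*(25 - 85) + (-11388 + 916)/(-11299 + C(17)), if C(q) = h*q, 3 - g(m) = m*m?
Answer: -36901712/9917 ≈ -3721.1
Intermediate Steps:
g(m) = 3 - m**2 (g(m) = 3 - m*m = 3 - m**2)
h = 1248 (h = 8*(((3 - 1*5**2) - 4)*(-6)) = 8*(((3 - 1*25) - 4)*(-6)) = 8*(((3 - 25) - 4)*(-6)) = 8*((-22 - 4)*(-6)) = 8*(-26*(-6)) = 8*156 = 1248)
C(q) = 1248*q
62*(25 - 85) + (-11388 + 916)/(-11299 + C(17)) = 62*(25 - 85) + (-11388 + 916)/(-11299 + 1248*17) = 62*(-60) - 10472/(-11299 + 21216) = -3720 - 10472/9917 = -36901712/9917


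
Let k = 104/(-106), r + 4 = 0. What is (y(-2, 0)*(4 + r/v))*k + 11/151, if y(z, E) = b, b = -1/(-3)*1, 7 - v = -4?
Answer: -294841/264099 ≈ -1.1164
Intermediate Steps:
r = -4 (r = -4 + 0 = -4)
v = 11 (v = 7 - 1*(-4) = 7 + 4 = 11)
b = ⅓ (b = -1*(-⅓)*1 = (⅓)*1 = ⅓ ≈ 0.33333)
y(z, E) = ⅓
k = -52/53 (k = 104*(-1/106) = -52/53 ≈ -0.98113)
(y(-2, 0)*(4 + r/v))*k + 11/151 = ((4 - 4/11)/3)*(-52/53) + 11/151 = ((⅓)*(40/11))*(-52/53) + 11/151 = (40/33)*(-52/53) + 11/151 = -2080/1749 + 11/151 = -294841/264099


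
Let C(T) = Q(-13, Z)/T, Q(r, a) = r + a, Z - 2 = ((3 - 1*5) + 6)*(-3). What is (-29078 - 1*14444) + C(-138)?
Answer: -261131/6 ≈ -43522.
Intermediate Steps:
Z = -10 (Z = 2 + ((3 - 1*5) + 6)*(-3) = 2 + ((3 - 5) + 6)*(-3) = 2 + (-2 + 6)*(-3) = 2 + 4*(-3) = 2 - 12 = -10)
Q(r, a) = a + r
C(T) = -23/T (C(T) = (-10 - 13)/T = -23/T)
(-29078 - 1*14444) + C(-138) = (-29078 - 1*14444) - 23/(-138) = (-29078 - 14444) - 23*(-1/138) = -43522 + 1/6 = -261131/6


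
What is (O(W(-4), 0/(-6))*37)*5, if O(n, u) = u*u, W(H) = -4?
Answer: 0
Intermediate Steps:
O(n, u) = u²
(O(W(-4), 0/(-6))*37)*5 = ((0/(-6))²*37)*5 = ((0*(-⅙))²*37)*5 = (0²*37)*5 = (0*37)*5 = 0*5 = 0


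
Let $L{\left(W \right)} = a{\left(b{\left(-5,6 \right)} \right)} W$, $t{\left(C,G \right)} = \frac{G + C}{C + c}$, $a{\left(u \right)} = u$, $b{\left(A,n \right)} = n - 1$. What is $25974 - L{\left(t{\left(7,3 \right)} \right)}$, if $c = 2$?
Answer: $\frac{233716}{9} \approx 25968.0$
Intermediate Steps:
$b{\left(A,n \right)} = -1 + n$ ($b{\left(A,n \right)} = n - 1 = -1 + n$)
$t{\left(C,G \right)} = \frac{C + G}{2 + C}$ ($t{\left(C,G \right)} = \frac{G + C}{C + 2} = \frac{C + G}{2 + C}$)
$L{\left(W \right)} = 5 W$ ($L{\left(W \right)} = \left(-1 + 6\right) W = 5 W$)
$25974 - L{\left(t{\left(7,3 \right)} \right)} = 25974 - 5 \frac{7 + 3}{2 + 7} = 25974 - 5 \cdot \frac{1}{9} \cdot 10 = 25974 - 5 \cdot \frac{10}{9} = 25974 - \frac{50}{9} = \frac{233716}{9}$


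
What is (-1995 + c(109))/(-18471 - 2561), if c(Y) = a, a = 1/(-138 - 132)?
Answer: 538651/5678640 ≈ 0.094856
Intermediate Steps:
a = -1/270 (a = 1/(-270) = -1/270 ≈ -0.0037037)
c(Y) = -1/270
(-1995 + c(109))/(-18471 - 2561) = (-1995 - 1/270)/(-18471 - 2561) = -538651/270/(-21032) = -538651/270*(-1/21032) = 538651/5678640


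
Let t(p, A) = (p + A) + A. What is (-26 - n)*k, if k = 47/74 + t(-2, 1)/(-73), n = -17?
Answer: -423/74 ≈ -5.7162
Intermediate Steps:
t(p, A) = p + 2*A (t(p, A) = (A + p) + A = p + 2*A)
k = 47/74 (k = 47/74 + (-2 + 2*1)/(-73) = 47*(1/74) + (-2 + 2)*(-1/73) = 47/74 + 0*(-1/73) = 47/74 + 0 = 47/74 ≈ 0.63513)
(-26 - n)*k = (-26 - 1*(-17))*(47/74) = (-26 + 17)*(47/74) = -9*47/74 = -423/74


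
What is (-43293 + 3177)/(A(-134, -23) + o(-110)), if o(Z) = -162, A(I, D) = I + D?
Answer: 40116/319 ≈ 125.76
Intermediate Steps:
A(I, D) = D + I
(-43293 + 3177)/(A(-134, -23) + o(-110)) = (-43293 + 3177)/((-23 - 134) - 162) = -40116/(-157 - 162) = -40116/(-319) = -40116*(-1/319) = 40116/319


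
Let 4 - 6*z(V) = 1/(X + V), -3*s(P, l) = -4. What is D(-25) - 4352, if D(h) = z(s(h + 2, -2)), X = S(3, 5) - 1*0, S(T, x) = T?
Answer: -339407/78 ≈ -4351.4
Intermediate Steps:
s(P, l) = 4/3 (s(P, l) = -⅓*(-4) = 4/3)
X = 3 (X = 3 - 1*0 = 3 + 0 = 3)
z(V) = ⅔ - 1/(6*(3 + V))
D(h) = 49/78 (D(h) = (11 + 4*(4/3))/(6*(3 + 4/3)) = (11 + 16/3)/(6*(13/3)) = (⅙)*(3/13)*(49/3) = 49/78)
D(-25) - 4352 = 49/78 - 4352 = -339407/78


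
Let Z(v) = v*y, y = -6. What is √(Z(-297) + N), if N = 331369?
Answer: 7*√6799 ≈ 577.19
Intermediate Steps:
Z(v) = -6*v (Z(v) = v*(-6) = -6*v)
√(Z(-297) + N) = √(-6*(-297) + 331369) = √(1782 + 331369) = √333151 = 7*√6799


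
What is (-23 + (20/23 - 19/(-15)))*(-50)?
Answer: 71980/69 ≈ 1043.2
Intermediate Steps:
(-23 + (20/23 - 19/(-15)))*(-50) = (-23 + (20*(1/23) - 19*(-1/15)))*(-50) = (-23 + (20/23 + 19/15))*(-50) = (-23 + 737/345)*(-50) = -7198/345*(-50) = 71980/69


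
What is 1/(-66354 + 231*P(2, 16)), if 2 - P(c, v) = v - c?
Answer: -1/69126 ≈ -1.4466e-5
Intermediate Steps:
P(c, v) = 2 + c - v (P(c, v) = 2 - (v - c) = 2 + (c - v) = 2 + c - v)
1/(-66354 + 231*P(2, 16)) = 1/(-66354 + 231*(2 + 2 - 1*16)) = 1/(-66354 + 231*(2 + 2 - 16)) = 1/(-66354 + 231*(-12)) = 1/(-66354 - 2772) = 1/(-69126) = -1/69126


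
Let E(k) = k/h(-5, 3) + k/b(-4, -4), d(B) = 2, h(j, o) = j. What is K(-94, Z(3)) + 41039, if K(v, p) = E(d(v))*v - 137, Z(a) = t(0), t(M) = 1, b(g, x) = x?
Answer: 204933/5 ≈ 40987.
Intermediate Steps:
Z(a) = 1
E(k) = -9*k/20 (E(k) = k/(-5) + k/(-4) = k*(-⅕) + k*(-¼) = -k/5 - k/4 = -9*k/20)
K(v, p) = -137 - 9*v/10 (K(v, p) = (-9/20*2)*v - 137 = -9*v/10 - 137 = -137 - 9*v/10)
K(-94, Z(3)) + 41039 = (-137 - 9/10*(-94)) + 41039 = (-137 + 423/5) + 41039 = -262/5 + 41039 = 204933/5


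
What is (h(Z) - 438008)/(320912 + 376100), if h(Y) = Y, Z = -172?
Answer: -109545/174253 ≈ -0.62865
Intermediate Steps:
(h(Z) - 438008)/(320912 + 376100) = (-172 - 438008)/(320912 + 376100) = -438180/697012 = -438180*1/697012 = -109545/174253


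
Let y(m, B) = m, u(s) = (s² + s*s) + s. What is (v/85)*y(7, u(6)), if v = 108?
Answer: 756/85 ≈ 8.8941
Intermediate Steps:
u(s) = s + 2*s² (u(s) = (s² + s²) + s = 2*s² + s = s + 2*s²)
(v/85)*y(7, u(6)) = (108/85)*7 = 756/85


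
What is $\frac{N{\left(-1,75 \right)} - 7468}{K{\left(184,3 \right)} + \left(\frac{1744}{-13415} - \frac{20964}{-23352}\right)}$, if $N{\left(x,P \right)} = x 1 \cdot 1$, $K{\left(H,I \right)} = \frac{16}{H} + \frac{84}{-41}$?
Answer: $\frac{183868640562530}{29395564817} \approx 6255.0$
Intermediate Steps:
$K{\left(H,I \right)} = - \frac{84}{41} + \frac{16}{H}$ ($K{\left(H,I \right)} = \frac{16}{H} + 84 \left(- \frac{1}{41}\right) = \frac{16}{H} - \frac{84}{41} = - \frac{84}{41} + \frac{16}{H}$)
$N{\left(x,P \right)} = x$ ($N{\left(x,P \right)} = x 1 = x$)
$\frac{N{\left(-1,75 \right)} - 7468}{K{\left(184,3 \right)} + \left(\frac{1744}{-13415} - \frac{20964}{-23352}\right)} = \frac{-1 - 7468}{\left(- \frac{84}{41} + \frac{16}{184}\right) + \left(\frac{1744}{-13415} - \frac{20964}{-23352}\right)} = - \frac{7469}{\left(- \frac{84}{41} + 16 \cdot \frac{1}{184}\right) + \left(1744 \left(- \frac{1}{13415}\right) - - \frac{1747}{1946}\right)} = - \frac{7469}{\left(- \frac{84}{41} + \frac{2}{23}\right) + \left(- \frac{1744}{13415} + \frac{1747}{1946}\right)} = - \frac{7469}{- \frac{1850}{943} + \frac{20042181}{26105590}} = - \frac{7469}{- \frac{29395564817}{24617571370}} = \left(-7469\right) \left(- \frac{24617571370}{29395564817}\right) = \frac{183868640562530}{29395564817}$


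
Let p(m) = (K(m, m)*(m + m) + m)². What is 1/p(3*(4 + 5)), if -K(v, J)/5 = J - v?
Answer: 1/729 ≈ 0.0013717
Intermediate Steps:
K(v, J) = -5*J + 5*v (K(v, J) = -5*(J - v) = -5*J + 5*v)
p(m) = m² (p(m) = ((-5*m + 5*m)*(m + m) + m)² = (0*(2*m) + m)² = (0 + m)² = m²)
1/p(3*(4 + 5)) = 1/((3*(4 + 5))²) = 1/((3*9)²) = 1/(27²) = 1/729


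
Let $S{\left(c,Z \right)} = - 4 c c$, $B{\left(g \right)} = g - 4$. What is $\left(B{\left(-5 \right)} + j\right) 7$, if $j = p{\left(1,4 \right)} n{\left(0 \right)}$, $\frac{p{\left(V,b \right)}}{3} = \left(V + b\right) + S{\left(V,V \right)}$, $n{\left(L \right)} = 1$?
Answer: $-42$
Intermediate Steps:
$B{\left(g \right)} = -4 + g$
$S{\left(c,Z \right)} = - 4 c^{2}$
$p{\left(V,b \right)} = - 12 V^{2} + 3 V + 3 b$ ($p{\left(V,b \right)} = 3 \left(\left(V + b\right) - 4 V^{2}\right) = 3 \left(V + b - 4 V^{2}\right) = - 12 V^{2} + 3 V + 3 b$)
$j = 3$ ($j = \left(- 12 \cdot 1^{2} + 3 \cdot 1 + 3 \cdot 4\right) 1 = \left(\left(-12\right) 1 + 3 + 12\right) 1 = \left(-12 + 3 + 12\right) 1 = 3 \cdot 1 = 3$)
$\left(B{\left(-5 \right)} + j\right) 7 = \left(\left(-4 - 5\right) + 3\right) 7 = \left(-9 + 3\right) 7 = \left(-6\right) 7 = -42$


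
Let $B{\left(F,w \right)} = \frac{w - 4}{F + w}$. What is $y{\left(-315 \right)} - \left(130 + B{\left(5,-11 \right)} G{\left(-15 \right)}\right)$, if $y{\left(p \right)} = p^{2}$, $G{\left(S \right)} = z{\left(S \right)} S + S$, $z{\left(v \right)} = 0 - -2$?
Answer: $\frac{198415}{2} \approx 99208.0$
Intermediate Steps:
$z{\left(v \right)} = 2$ ($z{\left(v \right)} = 0 + 2 = 2$)
$G{\left(S \right)} = 3 S$ ($G{\left(S \right)} = 2 S + S = 3 S$)
$B{\left(F,w \right)} = \frac{-4 + w}{F + w}$
$y{\left(-315 \right)} - \left(130 + B{\left(5,-11 \right)} G{\left(-15 \right)}\right) = \left(-315\right)^{2} - \left(130 + \frac{-4 - 11}{5 - 11} \cdot 3 \left(-15\right)\right) = 99225 - \left(130 + \frac{1}{-6} \left(-15\right) \left(-45\right)\right) = 99225 - \left(130 + \left(- \frac{1}{6}\right) \left(-15\right) \left(-45\right)\right) = 99225 - \left(130 + \frac{5}{2} \left(-45\right)\right) = 99225 - \left(130 - \frac{225}{2}\right) = 99225 - \frac{35}{2} = \frac{198415}{2}$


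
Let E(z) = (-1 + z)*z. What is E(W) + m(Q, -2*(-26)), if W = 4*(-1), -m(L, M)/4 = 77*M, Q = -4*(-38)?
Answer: -15996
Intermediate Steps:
Q = 152
m(L, M) = -308*M
W = -4
E(z) = z*(-1 + z)
E(W) + m(Q, -2*(-26)) = -4*(-1 - 4) - (-616)*(-26) = -4*(-5) - 308*52 = 20 - 16016 = -15996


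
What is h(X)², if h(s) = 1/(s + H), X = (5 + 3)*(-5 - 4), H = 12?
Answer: 1/3600 ≈ 0.00027778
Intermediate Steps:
X = -72 (X = 8*(-9) = -72)
h(s) = 1/(12 + s) (h(s) = 1/(s + 12) = 1/(12 + s))
h(X)² = (1/(12 - 72))² = (1/(-60))² = (-1/60)² = 1/3600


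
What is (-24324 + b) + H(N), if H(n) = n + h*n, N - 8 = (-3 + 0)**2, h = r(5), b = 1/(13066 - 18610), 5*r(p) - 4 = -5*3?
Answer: -674826773/27720 ≈ -24344.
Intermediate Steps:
r(p) = -11/5 (r(p) = 4/5 + (-5*3)/5 = 4/5 + (1/5)*(-15) = 4/5 - 3 = -11/5)
b = -1/5544 (b = 1/(-5544) = -1/5544 ≈ -0.00018038)
h = -11/5 ≈ -2.2000
N = 17 (N = 8 + (-3 + 0)**2 = 8 + (-3)**2 = 8 + 9 = 17)
H(n) = -6*n/5 (H(n) = n - 11*n/5 = -6*n/5)
(-24324 + b) + H(N) = (-24324 - 1/5544) - 6/5*17 = -134852257/5544 - 102/5 = -674826773/27720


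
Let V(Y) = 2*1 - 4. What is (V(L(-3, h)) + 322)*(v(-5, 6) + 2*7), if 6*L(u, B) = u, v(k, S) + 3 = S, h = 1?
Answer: 5440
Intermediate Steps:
v(k, S) = -3 + S
L(u, B) = u/6
V(Y) = -2 (V(Y) = 2 - 4 = -2)
(V(L(-3, h)) + 322)*(v(-5, 6) + 2*7) = (-2 + 322)*((-3 + 6) + 2*7) = 320*(3 + 14) = 320*17 = 5440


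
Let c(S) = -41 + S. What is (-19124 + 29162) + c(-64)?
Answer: 9933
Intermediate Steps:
(-19124 + 29162) + c(-64) = (-19124 + 29162) + (-41 - 64) = 10038 - 105 = 9933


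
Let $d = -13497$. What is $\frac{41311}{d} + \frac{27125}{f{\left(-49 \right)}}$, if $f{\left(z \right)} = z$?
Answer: $- \frac{52590052}{94479} \approx -556.63$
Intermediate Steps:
$\frac{41311}{d} + \frac{27125}{f{\left(-49 \right)}} = \frac{41311}{-13497} + \frac{27125}{-49} = 41311 \left(- \frac{1}{13497}\right) + 27125 \left(- \frac{1}{49}\right) = - \frac{41311}{13497} - \frac{3875}{7} = - \frac{52590052}{94479}$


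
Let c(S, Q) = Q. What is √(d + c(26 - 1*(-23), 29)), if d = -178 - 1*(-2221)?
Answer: 2*√518 ≈ 45.519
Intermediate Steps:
d = 2043 (d = -178 + 2221 = 2043)
√(d + c(26 - 1*(-23), 29)) = √(2043 + 29) = √2072 = 2*√518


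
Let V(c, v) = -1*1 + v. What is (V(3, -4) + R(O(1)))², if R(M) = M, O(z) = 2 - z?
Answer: 16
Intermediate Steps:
V(c, v) = -1 + v
(V(3, -4) + R(O(1)))² = ((-1 - 4) + (2 - 1*1))² = (-5 + (2 - 1))² = (-5 + 1)² = (-4)² = 16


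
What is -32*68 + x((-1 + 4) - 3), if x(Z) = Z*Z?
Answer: -2176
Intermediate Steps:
x(Z) = Z**2
-32*68 + x((-1 + 4) - 3) = -32*68 + ((-1 + 4) - 3)**2 = -2176 + (3 - 3)**2 = -2176 + 0**2 = -2176 + 0 = -2176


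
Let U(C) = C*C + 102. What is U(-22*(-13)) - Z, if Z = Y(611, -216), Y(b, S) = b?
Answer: 81287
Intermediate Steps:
U(C) = 102 + C**2 (U(C) = C**2 + 102 = 102 + C**2)
Z = 611
U(-22*(-13)) - Z = (102 + (-22*(-13))**2) - 1*611 = (102 + 286**2) - 611 = (102 + 81796) - 611 = 81898 - 611 = 81287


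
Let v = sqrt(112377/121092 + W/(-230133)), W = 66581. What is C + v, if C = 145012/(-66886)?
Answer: -72506/33443 + sqrt(13778218187218021989)/4644544206 ≈ -1.3689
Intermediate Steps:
C = -72506/33443 (C = 145012*(-1/66886) = -72506/33443 ≈ -2.1680)
v = sqrt(13778218187218021989)/4644544206 (v = sqrt(112377/121092 + 66581/(-230133)) = sqrt(112377*(1/121092) + 66581*(-1/230133)) = sqrt(37459/40364 - 66581/230133) = sqrt(5933076563/9289088412) = sqrt(13778218187218021989)/4644544206 ≈ 0.79920)
C + v = -72506/33443 + sqrt(13778218187218021989)/4644544206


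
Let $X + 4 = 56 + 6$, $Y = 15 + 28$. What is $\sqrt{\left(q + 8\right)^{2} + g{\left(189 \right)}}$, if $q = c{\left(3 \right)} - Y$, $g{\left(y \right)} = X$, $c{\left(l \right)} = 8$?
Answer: $\sqrt{787} \approx 28.054$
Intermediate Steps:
$Y = 43$
$X = 58$ ($X = -4 + \left(56 + 6\right) = -4 + 62 = 58$)
$g{\left(y \right)} = 58$
$q = -35$ ($q = 8 - 43 = -35$)
$\sqrt{\left(q + 8\right)^{2} + g{\left(189 \right)}} = \sqrt{\left(-35 + 8\right)^{2} + 58} = \sqrt{\left(-27\right)^{2} + 58} = \sqrt{729 + 58} = \sqrt{787}$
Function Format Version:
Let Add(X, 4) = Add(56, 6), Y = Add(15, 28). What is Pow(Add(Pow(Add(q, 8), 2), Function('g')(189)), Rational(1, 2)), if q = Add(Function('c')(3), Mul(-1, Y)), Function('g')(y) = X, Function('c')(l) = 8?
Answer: Pow(787, Rational(1, 2)) ≈ 28.054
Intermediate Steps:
Y = 43
X = 58 (X = Add(-4, Add(56, 6)) = Add(-4, 62) = 58)
Function('g')(y) = 58
q = -35 (q = Add(8, Mul(-1, 43)) = Add(8, -43) = -35)
Pow(Add(Pow(Add(q, 8), 2), Function('g')(189)), Rational(1, 2)) = Pow(Add(Pow(Add(-35, 8), 2), 58), Rational(1, 2)) = Pow(Add(Pow(-27, 2), 58), Rational(1, 2)) = Pow(Add(729, 58), Rational(1, 2)) = Pow(787, Rational(1, 2))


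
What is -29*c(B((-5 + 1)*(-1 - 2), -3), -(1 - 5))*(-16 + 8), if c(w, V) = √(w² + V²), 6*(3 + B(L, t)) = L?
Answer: 232*√17 ≈ 956.56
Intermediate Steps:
B(L, t) = -3 + L/6
c(w, V) = √(V² + w²)
-29*c(B((-5 + 1)*(-1 - 2), -3), -(1 - 5))*(-16 + 8) = -29*√((-(1 - 5))² + (-3 + ((-5 + 1)*(-1 - 2))/6)²)*(-16 + 8) = -29*√((-1*(-4))² + (-3 + (-4*(-3))/6)²)*(-8) = -29*√(4² + (-3 + (⅙)*12)²)*(-8) = -29*√(16 + (-3 + 2)²)*(-8) = -29*√(16 + (-1)²)*(-8) = -29*√(16 + 1)*(-8) = -29*√17*(-8) = -(-232)*√17 = 232*√17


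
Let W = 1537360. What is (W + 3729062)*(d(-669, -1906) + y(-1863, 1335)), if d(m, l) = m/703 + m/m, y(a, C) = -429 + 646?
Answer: 803577000870/703 ≈ 1.1431e+9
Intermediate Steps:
y(a, C) = 217
d(m, l) = 1 + m/703 (d(m, l) = m*(1/703) + 1 = m/703 + 1 = 1 + m/703)
(W + 3729062)*(d(-669, -1906) + y(-1863, 1335)) = (1537360 + 3729062)*((1 + (1/703)*(-669)) + 217) = 5266422*((1 - 669/703) + 217) = 5266422*(34/703 + 217) = 5266422*(152585/703) = 803577000870/703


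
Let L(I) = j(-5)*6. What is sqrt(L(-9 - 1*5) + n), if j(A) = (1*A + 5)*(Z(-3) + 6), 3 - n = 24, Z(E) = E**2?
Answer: I*sqrt(21) ≈ 4.5826*I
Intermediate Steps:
n = -21 (n = 3 - 1*24 = 3 - 24 = -21)
j(A) = 75 + 15*A (j(A) = (1*A + 5)*((-3)**2 + 6) = (A + 5)*(9 + 6) = (5 + A)*15 = 75 + 15*A)
L(I) = 0 (L(I) = (75 + 15*(-5))*6 = (75 - 75)*6 = 0*6 = 0)
sqrt(L(-9 - 1*5) + n) = sqrt(0 - 21) = sqrt(-21) = I*sqrt(21)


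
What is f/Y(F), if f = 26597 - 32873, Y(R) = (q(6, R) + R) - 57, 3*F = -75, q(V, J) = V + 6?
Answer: 3138/35 ≈ 89.657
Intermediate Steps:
q(V, J) = 6 + V
F = -25 (F = (1/3)*(-75) = -25)
Y(R) = -45 + R (Y(R) = ((6 + 6) + R) - 57 = (12 + R) - 57 = -45 + R)
f = -6276
f/Y(F) = -6276/(-45 - 25) = -6276/(-70) = -6276*(-1/70) = 3138/35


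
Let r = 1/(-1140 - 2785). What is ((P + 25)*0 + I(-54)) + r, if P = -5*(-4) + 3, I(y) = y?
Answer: -211951/3925 ≈ -54.000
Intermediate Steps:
r = -1/3925 (r = 1/(-3925) = -1/3925 ≈ -0.00025478)
P = 23 (P = 20 + 3 = 23)
((P + 25)*0 + I(-54)) + r = ((23 + 25)*0 - 54) - 1/3925 = (48*0 - 54) - 1/3925 = (0 - 54) - 1/3925 = -54 - 1/3925 = -211951/3925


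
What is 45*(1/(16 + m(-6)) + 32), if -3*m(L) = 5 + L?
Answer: 70695/49 ≈ 1442.8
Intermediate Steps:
m(L) = -5/3 - L/3 (m(L) = -(5 + L)/3 = -5/3 - L/3)
45*(1/(16 + m(-6)) + 32) = 45*(1/(16 + (-5/3 - ⅓*(-6))) + 32) = 45*(1/(16 + (-5/3 + 2)) + 32) = 45*(1/(16 + ⅓) + 32) = 45*(1/(49/3) + 32) = 45*(3/49 + 32) = 45*(1571/49) = 70695/49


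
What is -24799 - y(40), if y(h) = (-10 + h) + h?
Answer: -24869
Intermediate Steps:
y(h) = -10 + 2*h
-24799 - y(40) = -24799 - (-10 + 2*40) = -24799 - (-10 + 80) = -24799 - 1*70 = -24799 - 70 = -24869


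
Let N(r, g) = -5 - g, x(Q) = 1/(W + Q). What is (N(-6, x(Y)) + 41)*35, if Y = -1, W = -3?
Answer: 5075/4 ≈ 1268.8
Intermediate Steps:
x(Q) = 1/(-3 + Q)
(N(-6, x(Y)) + 41)*35 = ((-5 - 1/(-3 - 1)) + 41)*35 = ((-5 - 1/(-4)) + 41)*35 = ((-5 - 1*(-¼)) + 41)*35 = ((-5 + ¼) + 41)*35 = (-19/4 + 41)*35 = (145/4)*35 = 5075/4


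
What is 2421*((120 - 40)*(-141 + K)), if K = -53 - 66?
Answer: -50356800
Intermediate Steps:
K = -119
2421*((120 - 40)*(-141 + K)) = 2421*((120 - 40)*(-141 - 119)) = 2421*(80*(-260)) = 2421*(-20800) = -50356800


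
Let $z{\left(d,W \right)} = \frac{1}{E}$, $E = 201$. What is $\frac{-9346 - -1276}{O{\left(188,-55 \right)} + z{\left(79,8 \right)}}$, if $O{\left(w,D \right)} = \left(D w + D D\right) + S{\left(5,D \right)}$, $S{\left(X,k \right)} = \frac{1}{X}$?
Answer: $\frac{8110350}{7351369} \approx 1.1032$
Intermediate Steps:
$z{\left(d,W \right)} = \frac{1}{201}$
$O{\left(w,D \right)} = \frac{1}{5} + D^{2} + D w$ ($O{\left(w,D \right)} = \left(D w + D D\right) + \frac{1}{5} = \left(D w + D^{2}\right) + \frac{1}{5} = \left(D^{2} + D w\right) + \frac{1}{5} = \frac{1}{5} + D^{2} + D w$)
$\frac{-9346 - -1276}{O{\left(188,-55 \right)} + z{\left(79,8 \right)}} = \frac{-9346 - -1276}{\left(\frac{1}{5} + \left(-55\right)^{2} - 10340\right) + \frac{1}{201}} = \frac{-9346 + 1276}{\left(\frac{1}{5} + 3025 - 10340\right) + \frac{1}{201}} = - \frac{8070}{- \frac{36574}{5} + \frac{1}{201}} = - \frac{8070}{- \frac{7351369}{1005}} = \left(-8070\right) \left(- \frac{1005}{7351369}\right) = \frac{8110350}{7351369}$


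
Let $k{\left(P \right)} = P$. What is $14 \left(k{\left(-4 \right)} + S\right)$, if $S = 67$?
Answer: $882$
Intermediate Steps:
$14 \left(k{\left(-4 \right)} + S\right) = 14 \left(-4 + 67\right) = 14 \cdot 63 = 882$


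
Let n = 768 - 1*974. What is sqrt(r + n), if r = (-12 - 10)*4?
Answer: 7*I*sqrt(6) ≈ 17.146*I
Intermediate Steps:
r = -88 (r = -22*4 = -88)
n = -206 (n = 768 - 974 = -206)
sqrt(r + n) = sqrt(-88 - 206) = sqrt(-294) = 7*I*sqrt(6)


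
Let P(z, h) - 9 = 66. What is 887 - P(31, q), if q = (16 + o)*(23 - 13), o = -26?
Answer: 812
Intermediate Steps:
q = -100 (q = (16 - 26)*(23 - 13) = -10*10 = -100)
P(z, h) = 75 (P(z, h) = 9 + 66 = 75)
887 - P(31, q) = 887 - 1*75 = 887 - 75 = 812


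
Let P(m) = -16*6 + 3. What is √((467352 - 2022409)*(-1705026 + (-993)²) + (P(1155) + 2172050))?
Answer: √1118052388646 ≈ 1.0574e+6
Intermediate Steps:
P(m) = -93 (P(m) = -96 + 3 = -93)
√((467352 - 2022409)*(-1705026 + (-993)²) + (P(1155) + 2172050)) = √((467352 - 2022409)*(-1705026 + (-993)²) + (-93 + 2172050)) = √(-1555057*(-1705026 + 986049) + 2171957) = √(-1555057*(-718977) + 2171957) = √(1118050216689 + 2171957) = √1118052388646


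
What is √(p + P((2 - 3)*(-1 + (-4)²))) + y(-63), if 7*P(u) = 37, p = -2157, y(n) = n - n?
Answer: I*√105434/7 ≈ 46.387*I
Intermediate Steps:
y(n) = 0
P(u) = 37/7 (P(u) = (⅐)*37 = 37/7)
√(p + P((2 - 3)*(-1 + (-4)²))) + y(-63) = √(-2157 + 37/7) + 0 = √(-15062/7) + 0 = I*√105434/7 + 0 = I*√105434/7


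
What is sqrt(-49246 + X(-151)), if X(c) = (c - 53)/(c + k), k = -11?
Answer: 2*I*sqrt(997206)/9 ≈ 221.91*I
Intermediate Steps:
X(c) = (-53 + c)/(-11 + c) (X(c) = (c - 53)/(c - 11) = (-53 + c)/(-11 + c))
sqrt(-49246 + X(-151)) = sqrt(-49246 + (-53 - 151)/(-11 - 151)) = sqrt(-49246 - 204/(-162)) = sqrt(-49246 - 1/162*(-204)) = sqrt(-49246 + 34/27) = sqrt(-1329608/27) = 2*I*sqrt(997206)/9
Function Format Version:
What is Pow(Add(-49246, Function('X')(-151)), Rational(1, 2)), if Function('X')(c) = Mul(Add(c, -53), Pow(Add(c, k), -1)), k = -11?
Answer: Mul(Rational(2, 9), I, Pow(997206, Rational(1, 2))) ≈ Mul(221.91, I)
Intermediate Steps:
Function('X')(c) = Mul(Pow(Add(-11, c), -1), Add(-53, c)) (Function('X')(c) = Mul(Add(c, -53), Pow(Add(c, -11), -1)) = Mul(Add(-53, c), Pow(Add(-11, c), -1)) = Mul(Pow(Add(-11, c), -1), Add(-53, c)))
Pow(Add(-49246, Function('X')(-151)), Rational(1, 2)) = Pow(Add(-49246, Mul(Pow(Add(-11, -151), -1), Add(-53, -151))), Rational(1, 2)) = Pow(Add(-49246, Mul(Pow(-162, -1), -204)), Rational(1, 2)) = Pow(Add(-49246, Mul(Rational(-1, 162), -204)), Rational(1, 2)) = Pow(Add(-49246, Rational(34, 27)), Rational(1, 2)) = Pow(Rational(-1329608, 27), Rational(1, 2)) = Mul(Rational(2, 9), I, Pow(997206, Rational(1, 2)))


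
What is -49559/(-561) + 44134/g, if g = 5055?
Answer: 91759973/945285 ≈ 97.071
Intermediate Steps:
-49559/(-561) + 44134/g = -49559/(-561) + 44134/5055 = -49559*(-1/561) + 44134*(1/5055) = 49559/561 + 44134/5055 = 91759973/945285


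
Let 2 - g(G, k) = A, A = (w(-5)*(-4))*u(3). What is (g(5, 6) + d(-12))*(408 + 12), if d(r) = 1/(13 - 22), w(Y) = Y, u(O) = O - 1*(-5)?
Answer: -199220/3 ≈ -66407.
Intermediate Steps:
u(O) = 5 + O (u(O) = O + 5 = 5 + O)
A = 160 (A = (-5*(-4))*(5 + 3) = 20*8 = 160)
g(G, k) = -158 (g(G, k) = 2 - 1*160 = 2 - 160 = -158)
d(r) = -1/9 (d(r) = 1/(-9) = -1/9)
(g(5, 6) + d(-12))*(408 + 12) = (-158 - 1/9)*(408 + 12) = -1423/9*420 = -199220/3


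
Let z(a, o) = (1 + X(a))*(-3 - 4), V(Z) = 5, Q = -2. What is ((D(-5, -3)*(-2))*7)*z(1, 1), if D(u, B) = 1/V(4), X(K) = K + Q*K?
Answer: 0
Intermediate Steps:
X(K) = -K (X(K) = K - 2*K = -K)
D(u, B) = ⅕ (D(u, B) = 1/5 = ⅕)
z(a, o) = -7 + 7*a (z(a, o) = (1 - a)*(-3 - 4) = (1 - a)*(-7) = -7 + 7*a)
((D(-5, -3)*(-2))*7)*z(1, 1) = (((⅕)*(-2))*7)*(-7 + 7*1) = (-⅖*7)*(-7 + 7) = -14/5*0 = 0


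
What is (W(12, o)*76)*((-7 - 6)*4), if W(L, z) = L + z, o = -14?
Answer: 7904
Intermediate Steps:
(W(12, o)*76)*((-7 - 6)*4) = ((12 - 14)*76)*((-7 - 6)*4) = (-2*76)*(-13*4) = -152*(-52) = 7904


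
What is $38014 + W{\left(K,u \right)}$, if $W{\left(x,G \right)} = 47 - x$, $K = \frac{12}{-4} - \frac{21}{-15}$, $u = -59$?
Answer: $\frac{190313}{5} \approx 38063.0$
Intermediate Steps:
$K = - \frac{8}{5}$ ($K = 12 \left(- \frac{1}{4}\right) - - \frac{7}{5} = -3 + \frac{7}{5} = - \frac{8}{5} \approx -1.6$)
$38014 + W{\left(K,u \right)} = 38014 + \left(47 - - \frac{8}{5}\right) = 38014 + \left(47 + \frac{8}{5}\right) = 38014 + \frac{243}{5} = \frac{190313}{5}$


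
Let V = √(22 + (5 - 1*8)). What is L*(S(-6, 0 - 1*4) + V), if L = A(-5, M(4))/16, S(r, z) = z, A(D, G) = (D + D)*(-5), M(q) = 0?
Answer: -25/2 + 25*√19/8 ≈ 1.1216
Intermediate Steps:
A(D, G) = -10*D (A(D, G) = (2*D)*(-5) = -10*D)
V = √19 (V = √(22 + (5 - 8)) = √(22 - 3) = √19 ≈ 4.3589)
L = 25/8 (L = -10*(-5)/16 = 50*(1/16) = 25/8 ≈ 3.1250)
L*(S(-6, 0 - 1*4) + V) = 25*((0 - 1*4) + √19)/8 = 25*((0 - 4) + √19)/8 = 25*(-4 + √19)/8 = -25/2 + 25*√19/8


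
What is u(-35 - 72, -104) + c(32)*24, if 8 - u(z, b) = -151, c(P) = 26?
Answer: 783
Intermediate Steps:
u(z, b) = 159 (u(z, b) = 8 - 1*(-151) = 8 + 151 = 159)
u(-35 - 72, -104) + c(32)*24 = 159 + 26*24 = 159 + 624 = 783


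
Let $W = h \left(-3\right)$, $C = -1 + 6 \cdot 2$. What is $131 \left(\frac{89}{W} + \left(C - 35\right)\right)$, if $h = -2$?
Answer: $- \frac{7205}{6} \approx -1200.8$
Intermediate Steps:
$C = 11$ ($C = -1 + 12 = 11$)
$W = 6$ ($W = \left(-2\right) \left(-3\right) = 6$)
$131 \left(\frac{89}{W} + \left(C - 35\right)\right) = 131 \left(\frac{89}{6} + \left(11 - 35\right)\right) = 131 \left(89 \cdot \frac{1}{6} + \left(11 - 35\right)\right) = 131 \left(\frac{89}{6} - 24\right) = 131 \left(- \frac{55}{6}\right) = - \frac{7205}{6}$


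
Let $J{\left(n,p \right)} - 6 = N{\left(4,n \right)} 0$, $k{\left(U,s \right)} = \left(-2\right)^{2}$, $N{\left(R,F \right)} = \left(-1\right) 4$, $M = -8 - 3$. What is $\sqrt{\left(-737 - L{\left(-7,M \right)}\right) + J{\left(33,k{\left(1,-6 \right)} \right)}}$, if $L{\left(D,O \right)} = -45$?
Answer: $7 i \sqrt{14} \approx 26.192 i$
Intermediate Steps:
$M = -11$
$N{\left(R,F \right)} = -4$
$k{\left(U,s \right)} = 4$
$J{\left(n,p \right)} = 6$ ($J{\left(n,p \right)} = 6 - 0 = 6 + 0 = 6$)
$\sqrt{\left(-737 - L{\left(-7,M \right)}\right) + J{\left(33,k{\left(1,-6 \right)} \right)}} = \sqrt{\left(-737 - -45\right) + 6} = \sqrt{\left(-737 + 45\right) + 6} = \sqrt{-692 + 6} = \sqrt{-686} = 7 i \sqrt{14}$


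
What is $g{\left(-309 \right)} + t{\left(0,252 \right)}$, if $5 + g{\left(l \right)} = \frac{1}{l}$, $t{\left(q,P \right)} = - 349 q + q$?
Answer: $- \frac{1546}{309} \approx -5.0032$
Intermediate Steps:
$t{\left(q,P \right)} = - 348 q$
$g{\left(l \right)} = -5 + \frac{1}{l}$
$g{\left(-309 \right)} + t{\left(0,252 \right)} = \left(-5 + \frac{1}{-309}\right) - 0 = \left(-5 - \frac{1}{309}\right) + 0 = - \frac{1546}{309} + 0 = - \frac{1546}{309}$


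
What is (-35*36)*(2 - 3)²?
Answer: -1260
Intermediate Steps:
(-35*36)*(2 - 3)² = -1260*(-1)² = -1260*1 = -1260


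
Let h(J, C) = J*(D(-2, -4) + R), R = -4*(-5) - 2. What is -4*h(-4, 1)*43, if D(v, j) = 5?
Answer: 15824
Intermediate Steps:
R = 18 (R = 20 - 2 = 18)
h(J, C) = 23*J (h(J, C) = J*(5 + 18) = J*23 = 23*J)
-4*h(-4, 1)*43 = -92*(-4)*43 = -4*(-92)*43 = 368*43 = 15824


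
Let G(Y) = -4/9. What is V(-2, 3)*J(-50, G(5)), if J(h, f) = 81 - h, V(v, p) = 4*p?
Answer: 1572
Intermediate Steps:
G(Y) = -4/9 (G(Y) = -4*⅑ = -4/9)
V(-2, 3)*J(-50, G(5)) = (4*3)*(81 - 1*(-50)) = 12*(81 + 50) = 12*131 = 1572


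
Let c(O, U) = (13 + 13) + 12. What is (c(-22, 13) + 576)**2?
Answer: 376996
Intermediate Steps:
c(O, U) = 38 (c(O, U) = 26 + 12 = 38)
(c(-22, 13) + 576)**2 = (38 + 576)**2 = 614**2 = 376996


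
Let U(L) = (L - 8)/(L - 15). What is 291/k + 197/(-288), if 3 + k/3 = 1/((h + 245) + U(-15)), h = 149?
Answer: -112613117/3407904 ≈ -33.045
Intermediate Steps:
U(L) = (-8 + L)/(-15 + L)
k = -106497/11843 (k = -9 + 3/((149 + 245) + (-8 - 15)/(-15 - 15)) = -9 + 3/(394 - 23/(-30)) = -9 + 3/(394 - 1/30*(-23)) = -9 + 3/(394 + 23/30) = -9 + 3/(11843/30) = -9 + 3*(30/11843) = -9 + 90/11843 = -106497/11843 ≈ -8.9924)
291/k + 197/(-288) = 291/(-106497/11843) + 197/(-288) = 291*(-11843/106497) + 197*(-1/288) = -1148771/35499 - 197/288 = -112613117/3407904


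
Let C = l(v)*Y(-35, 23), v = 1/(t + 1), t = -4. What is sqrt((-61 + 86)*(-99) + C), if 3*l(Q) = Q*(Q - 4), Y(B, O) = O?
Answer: I*sqrt(199578)/9 ≈ 49.638*I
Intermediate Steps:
v = -1/3 (v = 1/(-4 + 1) = 1/(-3) = -1/3 ≈ -0.33333)
l(Q) = Q*(-4 + Q)/3 (l(Q) = (Q*(Q - 4))/3 = (Q*(-4 + Q))/3 = Q*(-4 + Q)/3)
C = 299/27 (C = ((1/3)*(-1/3)*(-4 - 1/3))*23 = ((1/3)*(-1/3)*(-13/3))*23 = (13/27)*23 = 299/27 ≈ 11.074)
sqrt((-61 + 86)*(-99) + C) = sqrt((-61 + 86)*(-99) + 299/27) = sqrt(25*(-99) + 299/27) = sqrt(-2475 + 299/27) = sqrt(-66526/27) = I*sqrt(199578)/9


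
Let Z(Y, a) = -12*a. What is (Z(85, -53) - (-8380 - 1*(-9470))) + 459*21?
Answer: 9185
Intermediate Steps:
(Z(85, -53) - (-8380 - 1*(-9470))) + 459*21 = (-12*(-53) - (-8380 - 1*(-9470))) + 459*21 = (636 - (-8380 + 9470)) + 9639 = (636 - 1*1090) + 9639 = (636 - 1090) + 9639 = -454 + 9639 = 9185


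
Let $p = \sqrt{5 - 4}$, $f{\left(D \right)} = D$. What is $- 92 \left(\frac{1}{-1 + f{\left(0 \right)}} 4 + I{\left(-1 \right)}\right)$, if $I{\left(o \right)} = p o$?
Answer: $460$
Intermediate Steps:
$p = 1$ ($p = \sqrt{5 - 4} = \sqrt{1} = 1$)
$I{\left(o \right)} = o$ ($I{\left(o \right)} = 1 o = o$)
$- 92 \left(\frac{1}{-1 + f{\left(0 \right)}} 4 + I{\left(-1 \right)}\right) = - 92 \left(\frac{1}{-1 + 0} \cdot 4 - 1\right) = - 92 \left(\frac{1}{-1} \cdot 4 - 1\right) = - 92 \left(\left(-1\right) 4 - 1\right) = - 92 \left(-4 - 1\right) = \left(-92\right) \left(-5\right) = 460$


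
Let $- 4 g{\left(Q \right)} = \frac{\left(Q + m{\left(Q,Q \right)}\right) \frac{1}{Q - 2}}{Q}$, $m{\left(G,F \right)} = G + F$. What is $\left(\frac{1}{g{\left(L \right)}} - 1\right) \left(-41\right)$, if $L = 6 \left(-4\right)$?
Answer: $- \frac{4141}{3} \approx -1380.3$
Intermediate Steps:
$L = -24$
$m{\left(G,F \right)} = F + G$
$g{\left(Q \right)} = - \frac{3}{4 \left(-2 + Q\right)}$ ($g{\left(Q \right)} = - \frac{\frac{Q + \left(Q + Q\right)}{Q - 2} \frac{1}{Q}}{4} = - \frac{\frac{Q + 2 Q}{-2 + Q} \frac{1}{Q}}{4} = - \frac{\frac{3 Q}{-2 + Q} \frac{1}{Q}}{4} = - \frac{3 \frac{1}{-2 + Q}}{4} = - \frac{3}{4 \left(-2 + Q\right)}$)
$\left(\frac{1}{g{\left(L \right)}} - 1\right) \left(-41\right) = \left(\frac{1}{\left(-3\right) \frac{1}{-8 + 4 \left(-24\right)}} - 1\right) \left(-41\right) = \left(\frac{1}{\left(-3\right) \frac{1}{-8 - 96}} - 1\right) \left(-41\right) = \left(\frac{1}{\left(-3\right) \frac{1}{-104}} - 1\right) \left(-41\right) = \left(\frac{1}{\left(-3\right) \left(- \frac{1}{104}\right)} - 1\right) \left(-41\right) = \left(\frac{1}{\frac{3}{104}} - 1\right) \left(-41\right) = \left(\frac{104}{3} - 1\right) \left(-41\right) = \frac{101}{3} \left(-41\right) = - \frac{4141}{3}$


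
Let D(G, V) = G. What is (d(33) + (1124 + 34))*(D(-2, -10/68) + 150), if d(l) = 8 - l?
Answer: 167684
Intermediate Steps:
(d(33) + (1124 + 34))*(D(-2, -10/68) + 150) = ((8 - 1*33) + (1124 + 34))*(-2 + 150) = ((8 - 33) + 1158)*148 = (-25 + 1158)*148 = 1133*148 = 167684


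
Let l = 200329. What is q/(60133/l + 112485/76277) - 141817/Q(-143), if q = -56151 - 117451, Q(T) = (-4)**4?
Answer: -26267063949867023/267035297536 ≈ -98366.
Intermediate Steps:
Q(T) = 256
q = -173602
q/(60133/l + 112485/76277) - 141817/Q(-143) = -173602/(60133/200329 + 112485/76277) - 141817/256 = -173602/27120772406/15280495133 - 141817/256 = -173602*15280495133/27120772406 - 141817/256 = -102027866003041/1043106631 - 141817/256 = -26267063949867023/267035297536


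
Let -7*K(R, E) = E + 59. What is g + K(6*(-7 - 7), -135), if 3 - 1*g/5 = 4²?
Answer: -379/7 ≈ -54.143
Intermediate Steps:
g = -65 (g = 15 - 5*4² = 15 - 5*16 = 15 - 80 = -65)
K(R, E) = -59/7 - E/7 (K(R, E) = -(E + 59)/7 = -(59 + E)/7 = -59/7 - E/7)
g + K(6*(-7 - 7), -135) = -65 + (-59/7 - ⅐*(-135)) = -65 + (-59/7 + 135/7) = -65 + 76/7 = -379/7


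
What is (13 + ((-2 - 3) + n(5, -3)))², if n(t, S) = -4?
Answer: 16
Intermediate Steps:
(13 + ((-2 - 3) + n(5, -3)))² = (13 + ((-2 - 3) - 4))² = (13 + (-5 - 4))² = (13 - 9)² = 4² = 16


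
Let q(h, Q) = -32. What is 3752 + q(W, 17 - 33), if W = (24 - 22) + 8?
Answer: 3720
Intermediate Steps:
W = 10 (W = 2 + 8 = 10)
3752 + q(W, 17 - 33) = 3752 - 32 = 3720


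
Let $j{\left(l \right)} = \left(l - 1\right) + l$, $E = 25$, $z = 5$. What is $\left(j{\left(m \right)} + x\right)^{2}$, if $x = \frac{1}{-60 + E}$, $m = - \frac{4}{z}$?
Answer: $\frac{8464}{1225} \approx 6.9094$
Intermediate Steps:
$m = - \frac{4}{5} \approx -0.8$
$x = - \frac{1}{35}$ ($x = \frac{1}{-60 + 25} = \frac{1}{-35} = - \frac{1}{35} \approx -0.028571$)
$j{\left(l \right)} = -1 + 2 l$ ($j{\left(l \right)} = \left(-1 + l\right) + l = -1 + 2 l$)
$\left(j{\left(m \right)} + x\right)^{2} = \left(\left(-1 + 2 \left(- \frac{4}{5}\right)\right) - \frac{1}{35}\right)^{2} = \left(\left(-1 - \frac{8}{5}\right) - \frac{1}{35}\right)^{2} = \left(- \frac{13}{5} - \frac{1}{35}\right)^{2} = \left(- \frac{92}{35}\right)^{2} = \frac{8464}{1225}$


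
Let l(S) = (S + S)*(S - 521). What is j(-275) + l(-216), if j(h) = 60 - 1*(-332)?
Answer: 318776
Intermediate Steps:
j(h) = 392 (j(h) = 60 + 332 = 392)
l(S) = 2*S*(-521 + S) (l(S) = (2*S)*(-521 + S) = 2*S*(-521 + S))
j(-275) + l(-216) = 392 + 2*(-216)*(-521 - 216) = 392 + 2*(-216)*(-737) = 392 + 318384 = 318776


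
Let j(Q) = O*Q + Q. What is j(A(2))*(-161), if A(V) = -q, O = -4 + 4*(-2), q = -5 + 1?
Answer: 7084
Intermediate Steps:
q = -4
O = -12 (O = -4 - 8 = -12)
A(V) = 4 (A(V) = -1*(-4) = 4)
j(Q) = -11*Q (j(Q) = -12*Q + Q = -11*Q)
j(A(2))*(-161) = -11*4*(-161) = -44*(-161) = 7084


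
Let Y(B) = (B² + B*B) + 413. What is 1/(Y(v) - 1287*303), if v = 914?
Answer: 1/1281244 ≈ 7.8049e-7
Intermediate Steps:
Y(B) = 413 + 2*B² (Y(B) = (B² + B²) + 413 = 2*B² + 413 = 413 + 2*B²)
1/(Y(v) - 1287*303) = 1/((413 + 2*914²) - 1287*303) = 1/((413 + 2*835396) - 389961) = 1/((413 + 1670792) - 389961) = 1/(1671205 - 389961) = 1/1281244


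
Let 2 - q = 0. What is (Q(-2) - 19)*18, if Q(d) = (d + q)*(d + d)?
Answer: -342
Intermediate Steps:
q = 2 (q = 2 - 1*0 = 2 + 0 = 2)
Q(d) = 2*d*(2 + d) (Q(d) = (d + 2)*(d + d) = (2 + d)*(2*d) = 2*d*(2 + d))
(Q(-2) - 19)*18 = (2*(-2)*(2 - 2) - 19)*18 = (2*(-2)*0 - 19)*18 = (0 - 19)*18 = -19*18 = -342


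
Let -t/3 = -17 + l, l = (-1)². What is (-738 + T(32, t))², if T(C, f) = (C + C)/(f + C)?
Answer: 13586596/25 ≈ 5.4346e+5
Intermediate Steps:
l = 1
t = 48 (t = -3*(-17 + 1) = -3*(-16) = 48)
T(C, f) = 2*C/(C + f) (T(C, f) = (2*C)/(C + f) = 2*C/(C + f))
(-738 + T(32, t))² = (-738 + 2*32/(32 + 48))² = (-738 + 2*32/80)² = (-738 + 2*32*(1/80))² = (-738 + ⅘)² = (-3686/5)² = 13586596/25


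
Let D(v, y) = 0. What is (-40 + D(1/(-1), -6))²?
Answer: 1600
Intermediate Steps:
(-40 + D(1/(-1), -6))² = (-40 + 0)² = (-40)² = 1600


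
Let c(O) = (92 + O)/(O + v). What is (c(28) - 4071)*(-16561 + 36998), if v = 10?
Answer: -1579555293/19 ≈ -8.3134e+7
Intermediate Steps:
c(O) = (92 + O)/(10 + O) (c(O) = (92 + O)/(O + 10) = (92 + O)/(10 + O))
(c(28) - 4071)*(-16561 + 36998) = ((92 + 28)/(10 + 28) - 4071)*(-16561 + 36998) = (120/38 - 4071)*20437 = ((1/38)*120 - 4071)*20437 = (60/19 - 4071)*20437 = -77289/19*20437 = -1579555293/19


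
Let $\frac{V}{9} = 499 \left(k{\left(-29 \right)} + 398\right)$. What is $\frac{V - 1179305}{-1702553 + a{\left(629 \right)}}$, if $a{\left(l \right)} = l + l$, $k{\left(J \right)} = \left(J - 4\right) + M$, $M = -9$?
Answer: $- \frac{419491}{1701295} \approx -0.24657$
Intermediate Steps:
$k{\left(J \right)} = -13 + J$ ($k{\left(J \right)} = \left(J - 4\right) - 9 = \left(-4 + J\right) - 9 = -13 + J$)
$a{\left(l \right)} = 2 l$
$V = 1598796$ ($V = 9 \cdot 499 \left(\left(-13 - 29\right) + 398\right) = 9 \cdot 499 \left(-42 + 398\right) = 9 \cdot 499 \cdot 356 = 9 \cdot 177644 = 1598796$)
$\frac{V - 1179305}{-1702553 + a{\left(629 \right)}} = \frac{1598796 - 1179305}{-1702553 + 2 \cdot 629} = \frac{419491}{-1702553 + 1258} = \frac{419491}{-1701295} = 419491 \left(- \frac{1}{1701295}\right) = - \frac{419491}{1701295}$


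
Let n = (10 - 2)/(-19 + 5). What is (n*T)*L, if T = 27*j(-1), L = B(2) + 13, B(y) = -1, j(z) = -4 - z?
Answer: 3888/7 ≈ 555.43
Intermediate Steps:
L = 12 (L = -1 + 13 = 12)
n = -4/7 (n = 8/(-14) = 8*(-1/14) = -4/7 ≈ -0.57143)
T = -81 (T = 27*(-4 - 1*(-1)) = 27*(-4 + 1) = 27*(-3) = -81)
(n*T)*L = -4/7*(-81)*12 = (324/7)*12 = 3888/7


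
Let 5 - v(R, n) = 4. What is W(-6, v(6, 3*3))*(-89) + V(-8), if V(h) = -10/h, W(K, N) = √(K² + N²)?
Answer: 5/4 - 89*√37 ≈ -540.12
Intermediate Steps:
v(R, n) = 1 (v(R, n) = 5 - 1*4 = 5 - 4 = 1)
W(-6, v(6, 3*3))*(-89) + V(-8) = √((-6)² + 1²)*(-89) - 10/(-8) = √(36 + 1)*(-89) - 10*(-⅛) = √37*(-89) + 5/4 = -89*√37 + 5/4 = 5/4 - 89*√37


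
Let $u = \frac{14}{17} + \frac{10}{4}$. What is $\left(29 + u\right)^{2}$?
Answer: $\frac{1207801}{1156} \approx 1044.8$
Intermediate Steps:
$u = \frac{113}{34}$ ($u = 14 \cdot \frac{1}{17} + 10 \cdot \frac{1}{4} = \frac{14}{17} + \frac{5}{2} = \frac{113}{34} \approx 3.3235$)
$\left(29 + u\right)^{2} = \left(29 + \frac{113}{34}\right)^{2} = \left(\frac{1099}{34}\right)^{2} = \frac{1207801}{1156}$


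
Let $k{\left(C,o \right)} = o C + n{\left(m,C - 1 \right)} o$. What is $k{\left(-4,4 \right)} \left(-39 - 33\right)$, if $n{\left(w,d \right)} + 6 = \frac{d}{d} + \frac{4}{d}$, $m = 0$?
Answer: $\frac{14112}{5} \approx 2822.4$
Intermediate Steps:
$n{\left(w,d \right)} = -5 + \frac{4}{d}$ ($n{\left(w,d \right)} = -6 + \left(\frac{d}{d} + \frac{4}{d}\right) = -6 + \left(1 + \frac{4}{d}\right) = -5 + \frac{4}{d}$)
$k{\left(C,o \right)} = C o + o \left(-5 + \frac{4}{-1 + C}\right)$ ($k{\left(C,o \right)} = o C + \left(-5 + \frac{4}{C - 1}\right) o = C o + \left(-5 + \frac{4}{-1 + C}\right) o = C o + o \left(-5 + \frac{4}{-1 + C}\right)$)
$k{\left(-4,4 \right)} \left(-39 - 33\right) = \frac{4 \left(4 + \left(-1 - 4\right) \left(-5 - 4\right)\right)}{-1 - 4} \left(-39 - 33\right) = \frac{4 \left(4 - -45\right)}{-5} \left(-72\right) = 4 \left(- \frac{1}{5}\right) \left(4 + 45\right) \left(-72\right) = 4 \left(- \frac{1}{5}\right) 49 \left(-72\right) = \left(- \frac{196}{5}\right) \left(-72\right) = \frac{14112}{5}$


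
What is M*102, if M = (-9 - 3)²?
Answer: 14688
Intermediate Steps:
M = 144 (M = (-12)² = 144)
M*102 = 144*102 = 14688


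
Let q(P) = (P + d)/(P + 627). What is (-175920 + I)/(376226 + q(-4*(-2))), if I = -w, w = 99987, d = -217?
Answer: -175200945/238903301 ≈ -0.73335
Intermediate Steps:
q(P) = (-217 + P)/(627 + P) (q(P) = (P - 217)/(P + 627) = (-217 + P)/(627 + P))
I = -99987 (I = -1*99987 = -99987)
(-175920 + I)/(376226 + q(-4*(-2))) = (-175920 - 99987)/(376226 + (-217 - 4*(-2))/(627 - 4*(-2))) = -275907/(376226 + (-217 + 8)/(627 + 8)) = -275907/(376226 - 209/635) = -275907/238903301/635 = -275907*635/238903301 = -175200945/238903301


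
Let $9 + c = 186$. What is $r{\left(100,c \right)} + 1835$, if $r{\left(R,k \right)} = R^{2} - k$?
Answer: $11658$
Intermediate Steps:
$c = 177$ ($c = -9 + 186 = 177$)
$r{\left(100,c \right)} + 1835 = \left(100^{2} - 177\right) + 1835 = \left(10000 - 177\right) + 1835 = 9823 + 1835 = 11658$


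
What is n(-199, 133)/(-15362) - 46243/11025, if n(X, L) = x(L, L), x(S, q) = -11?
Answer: -710263691/169366050 ≈ -4.1937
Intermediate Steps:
n(X, L) = -11
n(-199, 133)/(-15362) - 46243/11025 = -11/(-15362) - 46243/11025 = -11*(-1/15362) - 46243*1/11025 = 11/15362 - 46243/11025 = -710263691/169366050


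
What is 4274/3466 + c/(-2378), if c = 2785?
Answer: 255381/4121074 ≈ 0.061970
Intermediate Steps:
4274/3466 + c/(-2378) = 4274/3466 + 2785/(-2378) = 4274*(1/3466) + 2785*(-1/2378) = 2137/1733 - 2785/2378 = 255381/4121074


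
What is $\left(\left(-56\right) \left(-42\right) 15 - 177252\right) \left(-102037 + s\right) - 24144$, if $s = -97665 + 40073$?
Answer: $22662824244$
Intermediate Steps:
$s = -57592$
$\left(\left(-56\right) \left(-42\right) 15 - 177252\right) \left(-102037 + s\right) - 24144 = \left(\left(-56\right) \left(-42\right) 15 - 177252\right) \left(-102037 - 57592\right) - 24144 = \left(2352 \cdot 15 - 177252\right) \left(-159629\right) - 24144 = \left(35280 - 177252\right) \left(-159629\right) - 24144 = \left(-141972\right) \left(-159629\right) - 24144 = 22662848388 - 24144 = 22662824244$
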